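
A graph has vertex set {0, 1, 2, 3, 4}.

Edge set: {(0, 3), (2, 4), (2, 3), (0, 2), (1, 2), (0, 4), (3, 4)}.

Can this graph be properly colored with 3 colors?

0, 2, 3, 4 are mutually adjacent (a clique of size 4), so at least 4 colors are needed.
So 3 colors are not enough.

No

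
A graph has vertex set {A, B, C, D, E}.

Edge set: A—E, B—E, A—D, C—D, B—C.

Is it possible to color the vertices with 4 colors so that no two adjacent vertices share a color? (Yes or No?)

Yes

The chromatic number is 3. The cycle B-E-A-D-C-B has odd length 5, so it cannot be 2-colored; at least 3 colors are needed.
A valid assignment using 3 colors: A=1, B=1, C=3, D=2, E=2.
Since 4 ≥ 3, a proper 4-coloring certainly exists.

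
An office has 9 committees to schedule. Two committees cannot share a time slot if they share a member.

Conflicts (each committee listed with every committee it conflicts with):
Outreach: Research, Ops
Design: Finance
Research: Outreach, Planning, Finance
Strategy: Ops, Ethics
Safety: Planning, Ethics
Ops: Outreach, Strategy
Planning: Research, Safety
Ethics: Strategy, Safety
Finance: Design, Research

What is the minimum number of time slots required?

The cycle Strategy-Ops-Outreach-Research-Planning-Safety-Ethics-Strategy has odd length 7, so it cannot be 2-colored; at least 3 time slots are needed.
3 time slots suffice: time slot 1 → {Design, Research, Ops, Ethics}; time slot 2 → {Outreach, Strategy, Safety, Finance}; time slot 3 → {Planning}. Every pair that conflicts lands in different time slots.

3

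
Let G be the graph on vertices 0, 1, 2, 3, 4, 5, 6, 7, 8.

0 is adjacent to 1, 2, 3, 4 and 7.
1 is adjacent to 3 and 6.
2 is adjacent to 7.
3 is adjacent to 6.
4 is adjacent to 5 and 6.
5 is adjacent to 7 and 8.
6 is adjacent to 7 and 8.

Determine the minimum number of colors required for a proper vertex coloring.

3

0, 1, 3 are pairwise adjacent, so at least 3 colors are needed.
A valid assignment using 3 colors: 0=a, 1=b, 2=c, 3=c, 4=b, 5=a, 6=a, 7=b, 8=b. No two adjacent vertices share a color.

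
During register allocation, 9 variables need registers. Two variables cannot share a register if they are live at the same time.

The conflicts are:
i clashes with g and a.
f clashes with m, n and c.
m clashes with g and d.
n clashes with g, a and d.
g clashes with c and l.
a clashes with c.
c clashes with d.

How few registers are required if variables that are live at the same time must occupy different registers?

2

i and a conflict, so at least 2 registers are needed.
2 registers suffice: i=2, f=1, m=2, n=2, g=1, a=1, c=2, l=2, d=1. Each listed conflict is separated.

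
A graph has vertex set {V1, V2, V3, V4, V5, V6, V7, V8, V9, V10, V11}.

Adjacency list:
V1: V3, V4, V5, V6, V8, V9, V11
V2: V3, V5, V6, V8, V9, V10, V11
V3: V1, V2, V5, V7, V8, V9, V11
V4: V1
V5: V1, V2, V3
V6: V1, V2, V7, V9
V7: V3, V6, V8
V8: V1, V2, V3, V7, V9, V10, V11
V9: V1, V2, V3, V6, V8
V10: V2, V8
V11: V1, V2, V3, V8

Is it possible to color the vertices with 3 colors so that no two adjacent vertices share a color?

No

V2, V3, V8, V11 are pairwise adjacent (a clique of size 4), so at least 4 colors are needed.
So 3 colors are not enough.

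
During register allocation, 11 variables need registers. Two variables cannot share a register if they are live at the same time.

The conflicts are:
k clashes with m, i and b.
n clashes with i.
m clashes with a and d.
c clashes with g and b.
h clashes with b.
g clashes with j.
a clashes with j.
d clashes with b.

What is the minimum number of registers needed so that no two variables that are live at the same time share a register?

3

The cycle g-c-b-d-m-a-j-g has odd length 7, so it cannot be 2-colored; at least 3 registers are needed.
Using 3 registers: k=2, n=2, m=1, c=3, h=2, g=2, a=2, i=1, d=2, b=1, j=1. Every pair that conflicts lands in different registers.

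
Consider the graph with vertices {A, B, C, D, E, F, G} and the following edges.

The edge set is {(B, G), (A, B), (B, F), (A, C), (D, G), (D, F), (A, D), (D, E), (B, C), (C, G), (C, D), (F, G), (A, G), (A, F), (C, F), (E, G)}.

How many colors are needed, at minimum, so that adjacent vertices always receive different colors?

5

A, B, C, F, G form a clique, so at least 5 colors are needed.
5 colors suffice: color 1 → {G}; color 2 → {A, E}; color 3 → {C}; color 4 → {B, D}; color 5 → {F}. Every edge joins two different colors.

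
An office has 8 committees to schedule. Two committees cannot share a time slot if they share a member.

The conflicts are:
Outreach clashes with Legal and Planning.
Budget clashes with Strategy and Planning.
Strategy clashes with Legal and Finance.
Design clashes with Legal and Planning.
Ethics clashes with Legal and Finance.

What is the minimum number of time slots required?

The cycle Budget-Strategy-Legal-Design-Planning-Budget has odd length 5, so it cannot be 2-colored; at least 3 time slots are needed.
A valid assignment using 3 time slots: Outreach=2, Budget=3, Strategy=2, Design=2, Ethics=2, Legal=1, Planning=1, Finance=1. No two conflicting committees share a time slot.

3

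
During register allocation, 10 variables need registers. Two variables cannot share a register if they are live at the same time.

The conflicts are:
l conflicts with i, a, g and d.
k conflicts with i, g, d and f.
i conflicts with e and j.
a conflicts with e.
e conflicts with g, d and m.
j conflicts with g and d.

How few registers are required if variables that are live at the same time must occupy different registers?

i and j conflict, so at least 2 registers are needed.
Using 2 registers: l=1, k=1, i=2, a=2, e=1, j=1, g=2, d=2, f=2, m=2. Every pair that conflicts lands in different registers.

2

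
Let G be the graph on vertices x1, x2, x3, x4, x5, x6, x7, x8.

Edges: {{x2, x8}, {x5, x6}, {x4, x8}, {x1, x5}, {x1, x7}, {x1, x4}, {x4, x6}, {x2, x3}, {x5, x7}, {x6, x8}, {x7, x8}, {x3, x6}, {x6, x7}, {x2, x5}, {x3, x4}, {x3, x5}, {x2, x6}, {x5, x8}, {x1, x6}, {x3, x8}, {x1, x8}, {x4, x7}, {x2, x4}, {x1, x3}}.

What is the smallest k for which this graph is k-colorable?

5

x1, x3, x4, x6, x8 form a clique, so at least 5 colors are needed.
5 colors suffice: color 1 → {x8}; color 2 → {x6}; color 3 → {x3, x7}; color 4 → {x4, x5}; color 5 → {x1, x2}. Every edge joins two different colors.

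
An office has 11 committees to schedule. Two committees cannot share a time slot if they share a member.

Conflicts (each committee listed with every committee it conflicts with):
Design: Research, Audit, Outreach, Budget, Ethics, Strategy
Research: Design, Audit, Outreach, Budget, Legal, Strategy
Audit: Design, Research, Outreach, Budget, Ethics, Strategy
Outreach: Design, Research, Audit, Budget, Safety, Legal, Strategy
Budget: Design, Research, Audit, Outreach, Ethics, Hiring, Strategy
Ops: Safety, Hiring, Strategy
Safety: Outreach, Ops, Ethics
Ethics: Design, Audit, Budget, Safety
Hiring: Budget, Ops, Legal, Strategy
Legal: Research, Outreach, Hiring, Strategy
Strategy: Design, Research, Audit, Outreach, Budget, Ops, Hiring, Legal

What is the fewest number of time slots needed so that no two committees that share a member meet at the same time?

6

Design, Research, Audit, Outreach, Budget, Strategy are mutually in conflict, so at least 6 time slots are needed.
6 time slots suffice: time slot 1 → {Ethics, Strategy}; time slot 2 → {Budget, Ops, Legal}; time slot 3 → {Outreach, Hiring}; time slot 4 → {Audit, Safety}; time slot 5 → {Design}; time slot 6 → {Research}. Each listed conflict is separated.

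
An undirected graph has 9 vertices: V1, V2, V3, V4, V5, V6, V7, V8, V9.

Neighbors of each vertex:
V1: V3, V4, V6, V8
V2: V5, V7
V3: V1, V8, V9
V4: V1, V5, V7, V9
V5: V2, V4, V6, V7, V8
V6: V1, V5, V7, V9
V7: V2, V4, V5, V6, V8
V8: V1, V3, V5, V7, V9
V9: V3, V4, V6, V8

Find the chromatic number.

3

V1, V3, V8 are pairwise adjacent, so at least 3 colors are needed.
One proper 3-coloring: V1=1, V2=3, V3=2, V4=3, V5=1, V6=3, V7=2, V8=3, V9=1. Every edge joins two different colors.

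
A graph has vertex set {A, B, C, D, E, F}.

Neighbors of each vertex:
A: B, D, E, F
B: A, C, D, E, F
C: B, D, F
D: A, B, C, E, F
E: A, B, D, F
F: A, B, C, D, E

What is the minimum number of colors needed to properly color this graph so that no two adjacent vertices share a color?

5

A, B, D, E, F are pairwise adjacent (a clique of size 5), so at least 5 colors are needed.
A valid assignment using 5 colors: A=5, B=3, C=4, D=2, E=4, F=1. No two adjacent vertices share a color.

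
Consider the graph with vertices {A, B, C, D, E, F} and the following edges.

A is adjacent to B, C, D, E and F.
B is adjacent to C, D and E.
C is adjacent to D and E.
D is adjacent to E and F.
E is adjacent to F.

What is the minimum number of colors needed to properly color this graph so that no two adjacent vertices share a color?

5

A, B, C, D, E form a clique, so at least 5 colors are needed.
5 colors suffice: color 1 → {E}; color 2 → {A}; color 3 → {D}; color 4 → {C, F}; color 5 → {B}. Each edge has distinct colors on its endpoints.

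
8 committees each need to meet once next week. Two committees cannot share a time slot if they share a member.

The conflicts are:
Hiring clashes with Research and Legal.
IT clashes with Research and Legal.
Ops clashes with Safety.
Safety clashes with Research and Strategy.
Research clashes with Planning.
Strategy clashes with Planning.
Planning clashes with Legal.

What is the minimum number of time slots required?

2

Research and Planning conflict, so at least 2 time slots are needed.
2 time slots suffice: time slot 1 → {Ops, Research, Strategy, Legal}; time slot 2 → {Hiring, IT, Safety, Planning}. Every pair that conflicts lands in different time slots.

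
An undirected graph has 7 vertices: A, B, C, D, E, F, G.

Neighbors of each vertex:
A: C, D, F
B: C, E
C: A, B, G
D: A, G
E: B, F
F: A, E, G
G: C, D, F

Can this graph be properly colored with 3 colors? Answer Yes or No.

Yes

The chromatic number is 3. The cycle F-A-C-B-E-F has odd length 5, so it cannot be 2-colored; at least 3 colors are needed.
One proper 3-coloring: A=blue, B=blue, C=red, D=red, E=green, F=red, G=blue.
That is already a proper 3-coloring.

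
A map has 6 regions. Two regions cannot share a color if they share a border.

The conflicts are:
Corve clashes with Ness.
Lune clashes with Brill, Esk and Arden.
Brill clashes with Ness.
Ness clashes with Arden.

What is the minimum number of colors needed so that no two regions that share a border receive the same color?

2

Lune and Brill conflict, so at least 2 colors are needed.
2 colors suffice: color 1 → {Lune, Ness}; color 2 → {Corve, Brill, Esk, Arden}. No two conflicting regions share a color.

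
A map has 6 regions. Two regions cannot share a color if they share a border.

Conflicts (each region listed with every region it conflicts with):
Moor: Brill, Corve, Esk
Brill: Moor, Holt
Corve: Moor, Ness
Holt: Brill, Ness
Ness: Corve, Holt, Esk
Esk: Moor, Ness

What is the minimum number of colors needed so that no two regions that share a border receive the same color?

The cycle Ness-Esk-Moor-Brill-Holt-Ness has odd length 5, so it cannot be 2-colored; at least 3 colors are needed.
3 colors suffice: color 1 → {Moor, Ness}; color 2 → {Corve, Holt, Esk}; color 3 → {Brill}. Each listed conflict is separated.

3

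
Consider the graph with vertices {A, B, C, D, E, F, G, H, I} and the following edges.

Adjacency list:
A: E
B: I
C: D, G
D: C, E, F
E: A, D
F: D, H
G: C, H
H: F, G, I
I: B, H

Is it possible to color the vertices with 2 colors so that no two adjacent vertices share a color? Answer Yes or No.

The cycle G-C-D-F-H-G has odd length 5, so it cannot be 2-colored; at least 3 colors are needed.
So 2 colors are not enough.

No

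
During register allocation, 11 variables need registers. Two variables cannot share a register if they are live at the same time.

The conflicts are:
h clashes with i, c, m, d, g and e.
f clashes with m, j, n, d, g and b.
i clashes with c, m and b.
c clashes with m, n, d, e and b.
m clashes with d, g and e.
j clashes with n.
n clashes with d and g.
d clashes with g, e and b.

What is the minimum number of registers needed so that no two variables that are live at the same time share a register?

h, c, m, d, e pairwise conflict, so at least 5 registers are needed.
5 registers suffice: register 1 → {i, j, d}; register 2 → {f, c}; register 3 → {m, n, b}; register 4 → {h}; register 5 → {g, e}. Every pair that conflicts lands in different registers.

5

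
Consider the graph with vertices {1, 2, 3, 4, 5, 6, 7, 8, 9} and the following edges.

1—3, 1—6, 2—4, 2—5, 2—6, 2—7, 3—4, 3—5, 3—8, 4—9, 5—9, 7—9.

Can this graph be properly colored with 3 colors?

Yes

The chromatic number is 3. The cycle 5-2-6-1-3-5 has odd length 5, so it cannot be 2-colored; at least 3 colors are needed.
3 colors suffice: color red → {2, 3, 9}; color blue → {4, 5, 6, 7, 8}; color green → {1}.
That is already a proper 3-coloring.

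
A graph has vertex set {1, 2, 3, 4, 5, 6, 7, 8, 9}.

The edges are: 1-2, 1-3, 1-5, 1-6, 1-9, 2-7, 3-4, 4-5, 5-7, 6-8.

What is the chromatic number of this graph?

6 and 8 are adjacent, so at least 2 colors are needed.
2 colors suffice: color red → {1, 4, 7, 8}; color blue → {2, 3, 5, 6, 9}. Every edge joins two different colors.

2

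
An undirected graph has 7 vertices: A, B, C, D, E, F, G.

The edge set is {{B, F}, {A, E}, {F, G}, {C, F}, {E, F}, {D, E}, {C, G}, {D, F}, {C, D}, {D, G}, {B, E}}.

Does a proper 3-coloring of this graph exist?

C, D, F, G are mutually adjacent (a clique of size 4), so at least 4 colors are needed.
So 3 colors are not enough.

No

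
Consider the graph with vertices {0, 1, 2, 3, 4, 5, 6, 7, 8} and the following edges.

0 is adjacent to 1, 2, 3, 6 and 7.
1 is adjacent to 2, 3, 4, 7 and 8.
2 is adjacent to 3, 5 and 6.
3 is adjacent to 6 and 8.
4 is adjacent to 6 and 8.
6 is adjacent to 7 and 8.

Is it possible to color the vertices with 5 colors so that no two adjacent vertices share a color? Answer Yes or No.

The chromatic number is 4. 0, 1, 2, 3 are mutually adjacent (a clique of size 4), so at least 4 colors are needed.
4 colors suffice: color a → {1, 5, 6}; color b → {3, 4, 7}; color c → {0, 8}; color d → {2}.
Since 5 ≥ 4, a proper 5-coloring certainly exists.

Yes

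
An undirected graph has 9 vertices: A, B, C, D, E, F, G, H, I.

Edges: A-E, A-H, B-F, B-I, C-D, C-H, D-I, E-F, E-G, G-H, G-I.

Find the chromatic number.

3

The cycle B-F-E-G-I-B has odd length 5, so it cannot be 2-colored; at least 3 colors are needed.
3 colors suffice: color 1 → {E, H, I}; color 2 → {A, B, C, G}; color 3 → {D, F}. No two adjacent vertices share a color.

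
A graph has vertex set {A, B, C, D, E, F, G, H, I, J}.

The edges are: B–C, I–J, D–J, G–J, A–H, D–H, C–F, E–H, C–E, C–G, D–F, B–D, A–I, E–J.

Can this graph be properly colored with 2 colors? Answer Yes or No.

The cycle C-B-D-J-G-C has odd length 5, so it cannot be 2-colored; at least 3 colors are needed.
So 2 colors are not enough.

No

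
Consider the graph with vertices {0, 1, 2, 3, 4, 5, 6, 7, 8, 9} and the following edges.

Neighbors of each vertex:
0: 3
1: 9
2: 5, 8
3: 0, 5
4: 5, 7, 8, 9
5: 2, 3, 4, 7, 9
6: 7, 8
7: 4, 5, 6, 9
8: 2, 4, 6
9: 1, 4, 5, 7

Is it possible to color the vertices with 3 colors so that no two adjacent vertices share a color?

No

4, 5, 7, 9 are pairwise adjacent (a clique of size 4), so at least 4 colors are needed.
So 3 colors are not enough.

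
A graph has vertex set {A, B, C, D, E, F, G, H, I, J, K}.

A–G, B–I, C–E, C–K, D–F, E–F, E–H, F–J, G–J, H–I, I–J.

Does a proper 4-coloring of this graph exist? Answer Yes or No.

Yes

The chromatic number is 3. The cycle J-I-H-E-F-J has odd length 5, so it cannot be 2-colored; at least 3 colors are needed.
A valid assignment using 3 colors: A=2, B=2, C=1, D=2, E=2, F=1, G=1, H=3, I=1, J=2, K=2.
Since 4 ≥ 3, a proper 4-coloring certainly exists.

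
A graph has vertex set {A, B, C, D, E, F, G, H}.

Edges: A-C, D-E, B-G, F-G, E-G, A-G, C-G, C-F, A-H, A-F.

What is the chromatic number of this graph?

4

A, C, F, G are pairwise adjacent (a clique of size 4), so at least 4 colors are needed.
4 colors suffice: A=blue, B=blue, C=yellow, D=red, E=blue, F=green, G=red, H=red. No two adjacent vertices share a color.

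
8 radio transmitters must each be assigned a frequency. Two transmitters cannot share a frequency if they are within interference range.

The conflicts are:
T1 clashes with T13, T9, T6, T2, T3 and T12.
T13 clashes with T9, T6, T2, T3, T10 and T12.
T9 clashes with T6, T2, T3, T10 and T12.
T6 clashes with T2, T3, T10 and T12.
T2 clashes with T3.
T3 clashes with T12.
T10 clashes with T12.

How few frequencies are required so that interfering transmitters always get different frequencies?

6

T1, T13, T9, T6, T3, T12 are mutually in conflict, so at least 6 frequencies are needed.
6 frequencies suffice: frequency 1 → {T6}; frequency 2 → {T9}; frequency 3 → {T13}; frequency 4 → {T1, T10}; frequency 5 → {T2, T12}; frequency 6 → {T3}. Every pair that conflicts lands in different frequencies.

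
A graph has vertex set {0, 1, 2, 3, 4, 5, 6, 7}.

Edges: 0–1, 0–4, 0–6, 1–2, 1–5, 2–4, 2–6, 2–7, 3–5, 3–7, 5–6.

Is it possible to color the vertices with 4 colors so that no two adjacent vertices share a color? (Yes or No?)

Yes

The chromatic number is 3. The cycle 2-1-5-3-7-2 has odd length 5, so it cannot be 2-colored; at least 3 colors are needed.
A valid assignment using 3 colors: 0=red, 1=blue, 2=red, 3=green, 4=blue, 5=red, 6=blue, 7=blue.
Since 4 ≥ 3, a proper 4-coloring certainly exists.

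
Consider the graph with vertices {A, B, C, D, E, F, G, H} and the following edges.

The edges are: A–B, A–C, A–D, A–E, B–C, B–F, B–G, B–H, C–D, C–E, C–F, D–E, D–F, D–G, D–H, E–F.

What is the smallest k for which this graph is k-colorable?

4

C, D, E, F are pairwise adjacent (a clique of size 4), so at least 4 colors are needed.
4 colors suffice: color 1 → {B, D}; color 2 → {C, G, H}; color 3 → {A, F}; color 4 → {E}. No two adjacent vertices share a color.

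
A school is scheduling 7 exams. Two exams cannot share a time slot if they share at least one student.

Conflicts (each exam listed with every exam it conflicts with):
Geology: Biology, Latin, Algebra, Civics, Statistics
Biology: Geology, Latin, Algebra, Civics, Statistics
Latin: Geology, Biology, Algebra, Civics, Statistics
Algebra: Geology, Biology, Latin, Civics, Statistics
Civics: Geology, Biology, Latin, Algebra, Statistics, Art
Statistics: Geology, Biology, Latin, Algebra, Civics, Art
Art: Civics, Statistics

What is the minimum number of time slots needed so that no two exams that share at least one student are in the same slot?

6

Geology, Biology, Latin, Algebra, Civics, Statistics pairwise conflict, so at least 6 time slots are needed.
A valid assignment using 6 time slots: Geology=4, Biology=3, Latin=5, Algebra=6, Civics=2, Statistics=1, Art=3. Each listed conflict is separated.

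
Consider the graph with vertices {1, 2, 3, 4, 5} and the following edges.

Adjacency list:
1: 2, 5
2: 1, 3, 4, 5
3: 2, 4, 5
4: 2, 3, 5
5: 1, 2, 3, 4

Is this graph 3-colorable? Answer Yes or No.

No

2, 3, 4, 5 are pairwise adjacent (a clique of size 4), so at least 4 colors are needed.
So 3 colors are not enough.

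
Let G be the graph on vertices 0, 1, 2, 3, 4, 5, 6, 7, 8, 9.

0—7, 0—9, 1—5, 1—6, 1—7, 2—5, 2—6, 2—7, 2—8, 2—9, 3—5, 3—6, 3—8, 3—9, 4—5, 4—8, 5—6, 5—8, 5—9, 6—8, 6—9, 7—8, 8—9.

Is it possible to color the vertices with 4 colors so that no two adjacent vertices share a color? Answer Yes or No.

3, 5, 6, 8, 9 form a clique, so at least 5 colors are needed.
So 4 colors are not enough.

No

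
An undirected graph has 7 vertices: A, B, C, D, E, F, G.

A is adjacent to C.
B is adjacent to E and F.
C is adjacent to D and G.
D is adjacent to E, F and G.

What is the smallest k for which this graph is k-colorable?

3

C, D, G are pairwise adjacent, so at least 3 colors are needed.
3 colors suffice: color 1 → {A, B, D}; color 2 → {C, E, F}; color 3 → {G}. Every edge joins two different colors.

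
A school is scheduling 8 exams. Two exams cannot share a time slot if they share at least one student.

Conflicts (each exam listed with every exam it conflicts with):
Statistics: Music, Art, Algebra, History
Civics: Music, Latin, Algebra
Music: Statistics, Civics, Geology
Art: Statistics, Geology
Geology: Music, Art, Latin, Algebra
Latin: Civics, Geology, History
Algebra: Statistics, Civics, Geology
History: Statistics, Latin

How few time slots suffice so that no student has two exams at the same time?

The cycle Statistics-Music-Geology-Latin-History-Statistics has odd length 5, so it cannot be 2-colored; at least 3 time slots are needed.
Using 3 time slots: Statistics=1, Civics=1, Music=2, Art=2, Geology=1, Latin=2, Algebra=2, History=3. No two conflicting exams share a time slot.

3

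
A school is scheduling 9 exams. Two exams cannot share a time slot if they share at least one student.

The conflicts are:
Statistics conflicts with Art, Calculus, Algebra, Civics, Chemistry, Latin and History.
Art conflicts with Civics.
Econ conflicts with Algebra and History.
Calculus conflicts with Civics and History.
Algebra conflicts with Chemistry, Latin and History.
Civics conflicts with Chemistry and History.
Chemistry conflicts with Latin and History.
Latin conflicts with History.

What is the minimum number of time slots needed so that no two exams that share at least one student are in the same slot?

Statistics, Algebra, Chemistry, Latin, History are mutually in conflict, so at least 5 time slots are needed.
5 time slots suffice: time slot 1 → {Art, History}; time slot 2 → {Statistics, Econ}; time slot 3 → {Algebra, Civics}; time slot 4 → {Calculus, Chemistry}; time slot 5 → {Latin}. Every pair that conflicts lands in different time slots.

5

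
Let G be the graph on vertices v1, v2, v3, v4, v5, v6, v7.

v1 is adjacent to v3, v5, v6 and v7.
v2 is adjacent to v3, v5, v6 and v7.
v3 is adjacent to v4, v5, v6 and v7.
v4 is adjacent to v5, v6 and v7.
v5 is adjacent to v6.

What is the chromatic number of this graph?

4

v3, v4, v5, v6 are pairwise adjacent (a clique of size 4), so at least 4 colors are needed.
4 colors suffice: color 1 → {v3}; color 2 → {v6, v7}; color 3 → {v5}; color 4 → {v1, v2, v4}. Every edge joins two different colors.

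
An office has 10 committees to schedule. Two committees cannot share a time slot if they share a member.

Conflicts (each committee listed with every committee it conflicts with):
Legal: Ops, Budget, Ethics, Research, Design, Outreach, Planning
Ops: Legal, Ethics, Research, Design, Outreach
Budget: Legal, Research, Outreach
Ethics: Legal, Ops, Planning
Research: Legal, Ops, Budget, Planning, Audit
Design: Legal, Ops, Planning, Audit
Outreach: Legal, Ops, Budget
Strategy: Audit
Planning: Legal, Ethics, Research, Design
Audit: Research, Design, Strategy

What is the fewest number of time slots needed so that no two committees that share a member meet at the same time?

Legal, Budget, Research all conflict with each other, so at least 3 time slots are needed.
3 time slots suffice: time slot 1 → {Legal, Audit}; time slot 2 → {Ethics, Research, Design, Outreach, Strategy}; time slot 3 → {Ops, Budget, Planning}. Each listed conflict is separated.

3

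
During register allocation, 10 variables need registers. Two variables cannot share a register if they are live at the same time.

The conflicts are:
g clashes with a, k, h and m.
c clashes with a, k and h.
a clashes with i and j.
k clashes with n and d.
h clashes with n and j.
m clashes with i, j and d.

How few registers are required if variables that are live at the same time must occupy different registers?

g and a conflict, so at least 2 registers are needed.
A valid assignment using 2 registers: g=2, c=2, a=1, k=1, h=1, n=2, m=1, i=2, j=2, d=2. Each listed conflict is separated.

2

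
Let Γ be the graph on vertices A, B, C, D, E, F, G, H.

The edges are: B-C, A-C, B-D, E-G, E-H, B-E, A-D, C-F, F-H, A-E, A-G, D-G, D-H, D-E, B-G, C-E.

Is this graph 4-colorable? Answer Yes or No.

Yes

The chromatic number is 4. B, D, E, G are mutually adjacent (a clique of size 4), so at least 4 colors are needed.
4 colors suffice: color 1 → {E, F}; color 2 → {C, D}; color 3 → {A, B, H}; color 4 → {G}.
That is already a proper 4-coloring.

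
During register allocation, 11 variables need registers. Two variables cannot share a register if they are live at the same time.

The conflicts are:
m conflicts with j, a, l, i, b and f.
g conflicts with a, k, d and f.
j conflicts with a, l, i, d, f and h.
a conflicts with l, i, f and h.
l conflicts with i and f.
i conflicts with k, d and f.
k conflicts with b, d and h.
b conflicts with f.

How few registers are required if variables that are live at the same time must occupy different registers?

6

m, j, a, l, i, f pairwise conflict, so at least 6 registers are needed.
6 registers suffice: register 1 → {a, k}; register 2 → {g, i, b, h}; register 3 → {d, f}; register 4 → {j}; register 5 → {m}; register 6 → {l}. No two conflicting variables share a register.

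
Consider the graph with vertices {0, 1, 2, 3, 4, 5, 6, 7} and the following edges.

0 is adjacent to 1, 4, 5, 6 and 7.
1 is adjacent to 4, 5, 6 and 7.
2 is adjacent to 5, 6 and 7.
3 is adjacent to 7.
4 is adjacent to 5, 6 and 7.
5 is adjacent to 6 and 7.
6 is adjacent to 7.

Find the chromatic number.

0, 1, 4, 5, 6, 7 are pairwise adjacent (a clique of size 6), so at least 6 colors are needed.
One proper 6-coloring: 0=f, 1=d, 2=d, 3=b, 4=e, 5=c, 6=b, 7=a. No two adjacent vertices share a color.

6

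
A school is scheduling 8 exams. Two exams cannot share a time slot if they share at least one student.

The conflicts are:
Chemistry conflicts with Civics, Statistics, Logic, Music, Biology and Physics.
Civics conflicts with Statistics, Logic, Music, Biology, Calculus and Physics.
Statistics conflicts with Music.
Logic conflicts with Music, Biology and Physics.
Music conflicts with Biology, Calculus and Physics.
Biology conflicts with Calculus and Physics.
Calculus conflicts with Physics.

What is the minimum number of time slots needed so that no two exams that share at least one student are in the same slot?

Chemistry, Civics, Logic, Music, Biology, Physics are mutually in conflict, so at least 6 time slots are needed.
6 time slots suffice: time slot 1 → {Civics}; time slot 2 → {Music}; time slot 3 → {Statistics, Physics}; time slot 4 → {Chemistry, Calculus}; time slot 5 → {Biology}; time slot 6 → {Logic}. Every pair that conflicts lands in different time slots.

6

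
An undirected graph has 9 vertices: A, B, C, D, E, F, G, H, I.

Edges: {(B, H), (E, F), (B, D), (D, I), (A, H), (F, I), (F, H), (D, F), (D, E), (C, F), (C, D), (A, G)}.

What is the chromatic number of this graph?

D, E, F are pairwise adjacent, so at least 3 colors are needed.
A valid assignment using 3 colors: A=1, B=1, C=3, D=2, E=3, F=1, G=2, H=2, I=3. No two adjacent vertices share a color.

3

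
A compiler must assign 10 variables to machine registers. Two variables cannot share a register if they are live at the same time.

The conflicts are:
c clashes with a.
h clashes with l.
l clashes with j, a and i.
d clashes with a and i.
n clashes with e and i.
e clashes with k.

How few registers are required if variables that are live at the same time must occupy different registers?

2

l and j conflict, so at least 2 registers are needed.
2 registers suffice: c=1, h=2, l=1, d=1, j=2, a=2, n=1, e=2, k=1, i=2. Each listed conflict is separated.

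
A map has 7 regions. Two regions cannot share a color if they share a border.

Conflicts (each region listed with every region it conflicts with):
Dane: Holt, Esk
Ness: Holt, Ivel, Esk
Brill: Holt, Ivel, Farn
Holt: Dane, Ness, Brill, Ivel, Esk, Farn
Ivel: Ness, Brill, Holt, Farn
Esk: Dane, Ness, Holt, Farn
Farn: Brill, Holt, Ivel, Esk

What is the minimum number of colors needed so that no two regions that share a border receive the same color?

Brill, Holt, Ivel, Farn pairwise conflict, so at least 4 colors are needed.
4 colors suffice: color 1 → {Holt}; color 2 → {Ivel, Esk}; color 3 → {Dane, Ness, Farn}; color 4 → {Brill}. Each listed conflict is separated.

4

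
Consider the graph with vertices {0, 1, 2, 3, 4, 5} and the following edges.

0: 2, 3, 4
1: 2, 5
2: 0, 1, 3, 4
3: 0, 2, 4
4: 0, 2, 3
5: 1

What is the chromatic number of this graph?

0, 2, 3, 4 are pairwise adjacent (a clique of size 4), so at least 4 colors are needed.
A valid assignment using 4 colors: 0=yellow, 1=blue, 2=red, 3=blue, 4=green, 5=red. Every edge joins two different colors.

4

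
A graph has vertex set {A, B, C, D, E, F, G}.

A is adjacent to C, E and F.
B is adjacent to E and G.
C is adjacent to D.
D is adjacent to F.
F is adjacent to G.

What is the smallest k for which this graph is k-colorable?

The cycle E-A-F-G-B-E has odd length 5, so it cannot be 2-colored; at least 3 colors are needed.
3 colors suffice: color 1 → {A, B, D}; color 2 → {C, E, F}; color 3 → {G}. No two adjacent vertices share a color.

3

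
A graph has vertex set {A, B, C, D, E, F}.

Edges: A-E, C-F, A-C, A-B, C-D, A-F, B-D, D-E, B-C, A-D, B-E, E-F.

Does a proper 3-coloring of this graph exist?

No

A, B, C, D are mutually adjacent (a clique of size 4), so at least 4 colors are needed.
So 3 colors are not enough.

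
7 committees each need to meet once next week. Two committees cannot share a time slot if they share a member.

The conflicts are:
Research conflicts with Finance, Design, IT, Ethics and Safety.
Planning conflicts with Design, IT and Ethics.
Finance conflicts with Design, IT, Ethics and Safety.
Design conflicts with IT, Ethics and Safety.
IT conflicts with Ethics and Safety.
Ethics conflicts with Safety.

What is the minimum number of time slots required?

Research, Finance, Design, IT, Ethics, Safety pairwise conflict, so at least 6 time slots are needed.
6 time slots suffice: time slot 1 → {Ethics}; time slot 2 → {IT}; time slot 3 → {Design}; time slot 4 → {Research, Planning}; time slot 5 → {Safety}; time slot 6 → {Finance}. No two conflicting committees share a time slot.

6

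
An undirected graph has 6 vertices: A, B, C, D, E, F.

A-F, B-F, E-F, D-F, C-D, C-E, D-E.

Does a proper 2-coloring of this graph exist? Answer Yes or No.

C, D, E are pairwise adjacent, so at least 3 colors are needed.
So 2 colors are not enough.

No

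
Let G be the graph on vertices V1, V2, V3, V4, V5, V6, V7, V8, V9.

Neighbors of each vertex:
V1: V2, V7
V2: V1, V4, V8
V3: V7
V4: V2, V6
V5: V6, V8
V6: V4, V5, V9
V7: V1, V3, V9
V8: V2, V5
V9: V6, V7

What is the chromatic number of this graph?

3

The cycle V5-V8-V2-V4-V6-V5 has odd length 5, so it cannot be 2-colored; at least 3 colors are needed.
3 colors suffice: color 1 → {V2, V6, V7}; color 2 → {V1, V3, V4, V5, V9}; color 3 → {V8}. Each edge has distinct colors on its endpoints.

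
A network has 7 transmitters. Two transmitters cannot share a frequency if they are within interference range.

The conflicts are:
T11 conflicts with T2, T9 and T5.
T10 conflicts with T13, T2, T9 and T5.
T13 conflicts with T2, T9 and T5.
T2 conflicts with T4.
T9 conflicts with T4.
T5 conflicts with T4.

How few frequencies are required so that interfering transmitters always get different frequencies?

3

T10, T13, T9 all conflict with each other, so at least 3 frequencies are needed.
3 frequencies suffice: T11=1, T10=1, T13=3, T2=2, T9=2, T5=2, T4=1. Every pair that conflicts lands in different frequencies.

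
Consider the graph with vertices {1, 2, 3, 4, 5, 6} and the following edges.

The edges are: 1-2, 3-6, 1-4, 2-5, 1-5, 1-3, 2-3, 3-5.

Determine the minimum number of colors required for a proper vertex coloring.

4

1, 2, 3, 5 form a clique, so at least 4 colors are needed.
4 colors suffice: color a → {3, 4}; color b → {1, 6}; color c → {5}; color d → {2}. No two adjacent vertices share a color.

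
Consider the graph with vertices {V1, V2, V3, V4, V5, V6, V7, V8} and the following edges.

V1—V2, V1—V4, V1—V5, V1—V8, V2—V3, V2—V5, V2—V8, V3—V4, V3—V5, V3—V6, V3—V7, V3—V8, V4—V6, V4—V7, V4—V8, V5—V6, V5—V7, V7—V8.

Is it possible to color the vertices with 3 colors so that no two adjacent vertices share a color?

V3, V4, V7, V8 are mutually adjacent (a clique of size 4), so at least 4 colors are needed.
So 3 colors are not enough.

No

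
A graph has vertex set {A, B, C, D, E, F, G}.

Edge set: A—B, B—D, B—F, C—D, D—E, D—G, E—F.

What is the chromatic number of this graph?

D and G are adjacent, so at least 2 colors are needed.
2 colors suffice: color red → {A, D, F}; color blue → {B, C, E, G}. No two adjacent vertices share a color.

2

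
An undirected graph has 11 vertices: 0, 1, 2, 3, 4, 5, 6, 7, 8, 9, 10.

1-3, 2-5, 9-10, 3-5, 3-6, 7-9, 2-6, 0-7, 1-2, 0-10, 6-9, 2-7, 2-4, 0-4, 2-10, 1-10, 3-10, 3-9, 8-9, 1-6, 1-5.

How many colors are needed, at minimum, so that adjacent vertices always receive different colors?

1, 2, 10 are mutually adjacent, so at least 3 colors are needed.
3 colors suffice: 0=red, 1=green, 2=red, 3=red, 4=blue, 5=blue, 6=blue, 7=blue, 8=red, 9=green, 10=blue. Each edge has distinct colors on its endpoints.

3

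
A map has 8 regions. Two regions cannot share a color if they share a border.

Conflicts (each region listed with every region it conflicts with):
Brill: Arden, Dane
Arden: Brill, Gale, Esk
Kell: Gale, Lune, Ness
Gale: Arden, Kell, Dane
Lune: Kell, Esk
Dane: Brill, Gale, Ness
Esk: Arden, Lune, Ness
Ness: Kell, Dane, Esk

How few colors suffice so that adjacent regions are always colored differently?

The cycle Gale-Dane-Ness-Esk-Arden-Gale has odd length 5, so it cannot be 2-colored; at least 3 colors are needed.
3 colors suffice: color 1 → {Arden, Lune, Ness}; color 2 → {Kell, Dane, Esk}; color 3 → {Brill, Gale}. Every pair that conflicts lands in different colors.

3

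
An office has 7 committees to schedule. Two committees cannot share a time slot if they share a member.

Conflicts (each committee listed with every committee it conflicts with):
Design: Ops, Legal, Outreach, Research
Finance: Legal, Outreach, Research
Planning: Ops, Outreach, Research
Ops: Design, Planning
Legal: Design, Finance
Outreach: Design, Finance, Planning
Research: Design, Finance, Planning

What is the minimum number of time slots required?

2

Finance and Legal conflict, so at least 2 time slots are needed.
Using 2 time slots: Design=1, Finance=1, Planning=1, Ops=2, Legal=2, Outreach=2, Research=2. No two conflicting committees share a time slot.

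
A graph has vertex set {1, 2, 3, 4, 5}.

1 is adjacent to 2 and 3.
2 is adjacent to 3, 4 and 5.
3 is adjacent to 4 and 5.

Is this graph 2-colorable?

1, 2, 3 are mutually adjacent, so at least 3 colors are needed.
So 2 colors are not enough.

No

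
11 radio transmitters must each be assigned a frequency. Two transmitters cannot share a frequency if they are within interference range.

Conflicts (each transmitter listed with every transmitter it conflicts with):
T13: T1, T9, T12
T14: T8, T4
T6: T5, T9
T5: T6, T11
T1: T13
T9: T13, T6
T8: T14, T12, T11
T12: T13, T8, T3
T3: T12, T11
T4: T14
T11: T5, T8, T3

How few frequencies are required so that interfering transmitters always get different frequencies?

3

The cycle T3-T12-T13-T9-T6-T5-T11-T3 has odd length 7, so it cannot be 2-colored; at least 3 frequencies are needed.
3 frequencies suffice: T13=1, T14=1, T6=1, T5=2, T1=2, T9=2, T8=3, T12=2, T3=3, T4=2, T11=1. No two conflicting transmitters share a frequency.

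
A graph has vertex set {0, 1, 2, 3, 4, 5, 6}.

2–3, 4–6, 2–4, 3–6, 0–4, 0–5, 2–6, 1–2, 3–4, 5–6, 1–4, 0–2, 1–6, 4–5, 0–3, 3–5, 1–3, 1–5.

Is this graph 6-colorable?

The chromatic number is 5. 1, 3, 4, 5, 6 are mutually adjacent (a clique of size 5), so at least 5 colors are needed.
5 colors suffice: 0=yellow, 1=purple, 2=green, 3=blue, 4=red, 5=green, 6=yellow.
Since 6 ≥ 5, a proper 6-coloring certainly exists.

Yes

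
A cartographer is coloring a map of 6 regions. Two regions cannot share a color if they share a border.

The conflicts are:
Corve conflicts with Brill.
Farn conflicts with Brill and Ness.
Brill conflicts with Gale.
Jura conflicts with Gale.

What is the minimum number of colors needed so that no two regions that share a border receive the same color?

2

Corve and Brill conflict, so at least 2 colors are needed.
2 colors suffice: color 1 → {Brill, Ness, Jura}; color 2 → {Corve, Farn, Gale}. Every pair that conflicts lands in different colors.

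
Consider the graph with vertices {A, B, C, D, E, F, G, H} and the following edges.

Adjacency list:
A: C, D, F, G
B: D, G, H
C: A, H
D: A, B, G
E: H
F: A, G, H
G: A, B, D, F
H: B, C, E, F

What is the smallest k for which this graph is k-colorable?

3

A, F, G form a triangle, so at least 3 colors are needed.
3 colors suffice: A=1, B=1, C=3, D=3, E=1, F=3, G=2, H=2. Each edge has distinct colors on its endpoints.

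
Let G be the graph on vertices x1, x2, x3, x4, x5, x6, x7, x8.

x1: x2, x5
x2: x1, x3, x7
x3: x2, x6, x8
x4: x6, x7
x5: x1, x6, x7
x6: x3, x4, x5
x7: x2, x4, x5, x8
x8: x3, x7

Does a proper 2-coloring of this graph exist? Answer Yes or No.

The cycle x5-x6-x3-x2-x1-x5 has odd length 5, so it cannot be 2-colored; at least 3 colors are needed.
So 2 colors are not enough.

No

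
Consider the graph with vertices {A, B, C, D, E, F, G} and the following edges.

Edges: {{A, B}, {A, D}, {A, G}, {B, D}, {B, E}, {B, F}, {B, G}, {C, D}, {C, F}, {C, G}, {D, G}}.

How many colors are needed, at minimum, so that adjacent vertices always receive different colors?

A, B, D, G are pairwise adjacent (a clique of size 4), so at least 4 colors are needed.
4 colors suffice: A=yellow, B=red, C=red, D=blue, E=blue, F=blue, G=green. No two adjacent vertices share a color.

4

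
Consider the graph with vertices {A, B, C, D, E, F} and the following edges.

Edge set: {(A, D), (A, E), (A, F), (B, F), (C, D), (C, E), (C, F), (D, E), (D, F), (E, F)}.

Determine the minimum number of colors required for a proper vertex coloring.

4

A, D, E, F are pairwise adjacent (a clique of size 4), so at least 4 colors are needed.
A valid assignment using 4 colors: A=4, B=2, C=4, D=2, E=3, F=1. Every edge joins two different colors.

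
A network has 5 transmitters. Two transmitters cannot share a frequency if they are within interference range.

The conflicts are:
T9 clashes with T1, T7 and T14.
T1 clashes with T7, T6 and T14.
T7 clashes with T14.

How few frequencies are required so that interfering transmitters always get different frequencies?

4

T9, T1, T7, T14 are mutually in conflict, so at least 4 frequencies are needed.
Using 4 frequencies: T9=4, T1=1, T7=3, T6=2, T14=2. Every pair that conflicts lands in different frequencies.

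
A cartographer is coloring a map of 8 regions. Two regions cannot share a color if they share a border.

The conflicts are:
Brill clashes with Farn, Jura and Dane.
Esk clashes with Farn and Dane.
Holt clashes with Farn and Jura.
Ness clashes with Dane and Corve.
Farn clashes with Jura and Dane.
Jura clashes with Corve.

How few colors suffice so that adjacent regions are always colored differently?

Brill, Farn, Jura pairwise conflict, so at least 3 colors are needed.
3 colors suffice: Brill=3, Esk=3, Holt=3, Ness=1, Farn=1, Jura=2, Dane=2, Corve=3. Each listed conflict is separated.

3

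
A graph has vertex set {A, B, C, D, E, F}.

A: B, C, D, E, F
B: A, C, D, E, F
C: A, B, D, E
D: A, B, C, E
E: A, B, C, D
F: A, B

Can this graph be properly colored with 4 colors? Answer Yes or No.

A, B, C, D, E are pairwise adjacent (a clique of size 5), so at least 5 colors are needed.
So 4 colors are not enough.

No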